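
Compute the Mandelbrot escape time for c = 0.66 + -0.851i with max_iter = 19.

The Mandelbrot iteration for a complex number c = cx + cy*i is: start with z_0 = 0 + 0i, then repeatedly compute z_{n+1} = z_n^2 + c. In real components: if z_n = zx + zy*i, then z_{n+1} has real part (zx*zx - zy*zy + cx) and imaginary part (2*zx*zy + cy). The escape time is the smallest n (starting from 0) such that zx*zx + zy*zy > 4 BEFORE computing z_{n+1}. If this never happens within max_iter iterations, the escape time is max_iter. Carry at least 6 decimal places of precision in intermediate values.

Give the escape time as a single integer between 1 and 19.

Answer: 2

Derivation:
z_0 = 0 + 0i, c = 0.6600 + -0.8510i
Iter 1: z = 0.6600 + -0.8510i, |z|^2 = 1.1598
Iter 2: z = 0.3714 + -1.9743i, |z|^2 = 4.0359
Escaped at iteration 2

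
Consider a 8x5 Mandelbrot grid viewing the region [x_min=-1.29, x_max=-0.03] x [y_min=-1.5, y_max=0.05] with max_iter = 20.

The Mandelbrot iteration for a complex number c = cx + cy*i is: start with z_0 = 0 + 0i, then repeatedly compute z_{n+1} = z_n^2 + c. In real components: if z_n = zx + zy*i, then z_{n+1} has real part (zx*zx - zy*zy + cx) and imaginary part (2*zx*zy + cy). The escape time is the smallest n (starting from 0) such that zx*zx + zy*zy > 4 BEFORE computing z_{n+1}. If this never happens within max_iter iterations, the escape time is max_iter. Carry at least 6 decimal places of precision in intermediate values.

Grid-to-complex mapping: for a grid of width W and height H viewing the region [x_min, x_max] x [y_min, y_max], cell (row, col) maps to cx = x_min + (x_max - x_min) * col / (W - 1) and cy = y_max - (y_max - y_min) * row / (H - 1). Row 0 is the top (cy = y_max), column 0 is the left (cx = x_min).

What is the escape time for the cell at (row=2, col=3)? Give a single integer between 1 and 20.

z_0 = 0 + 0i, c = -0.7500 + -0.7250i
Iter 1: z = -0.7500 + -0.7250i, |z|^2 = 1.0881
Iter 2: z = -0.7131 + 0.3625i, |z|^2 = 0.6400
Iter 3: z = -0.3729 + -1.2420i, |z|^2 = 1.6816
Iter 4: z = -2.1536 + 0.2012i, |z|^2 = 4.6784
Escaped at iteration 4

Answer: 4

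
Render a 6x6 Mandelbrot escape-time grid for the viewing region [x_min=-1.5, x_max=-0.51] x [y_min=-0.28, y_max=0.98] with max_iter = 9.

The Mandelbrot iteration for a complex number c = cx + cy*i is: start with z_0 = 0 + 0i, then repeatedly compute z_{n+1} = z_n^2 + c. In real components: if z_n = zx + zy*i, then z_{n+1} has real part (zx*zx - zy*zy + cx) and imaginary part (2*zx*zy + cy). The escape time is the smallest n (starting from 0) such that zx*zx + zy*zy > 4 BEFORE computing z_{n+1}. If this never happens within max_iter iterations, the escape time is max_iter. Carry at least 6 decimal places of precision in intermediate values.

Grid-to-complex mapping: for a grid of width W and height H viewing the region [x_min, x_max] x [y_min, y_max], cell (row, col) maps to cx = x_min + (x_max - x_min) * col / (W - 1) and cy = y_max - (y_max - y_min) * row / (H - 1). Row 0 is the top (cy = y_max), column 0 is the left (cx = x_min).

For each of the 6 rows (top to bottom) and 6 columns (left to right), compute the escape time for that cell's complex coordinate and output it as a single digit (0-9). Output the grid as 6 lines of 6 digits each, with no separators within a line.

Answer: 333344
333446
345599
579999
999999
579999

Derivation:
(row=0, col=0): c = -1.5000 + 0.9800i → escape time 3
(row=0, col=1): c = -1.3020 + 0.9800i → escape time 3
(row=0, col=2): c = -1.1040 + 0.9800i → escape time 3
(row=0, col=3): c = -0.9060 + 0.9800i → escape time 3
(row=0, col=4): c = -0.7080 + 0.9800i → escape time 4
(row=0, col=5): c = -0.5100 + 0.9800i → escape time 4
(row=1, col=0): c = -1.5000 + 0.7280i → escape time 3
(row=1, col=1): c = -1.3020 + 0.7280i → escape time 3
(row=1, col=2): c = -1.1040 + 0.7280i → escape time 3
(row=1, col=3): c = -0.9060 + 0.7280i → escape time 4
(row=1, col=4): c = -0.7080 + 0.7280i → escape time 4
(row=1, col=5): c = -0.5100 + 0.7280i → escape time 6
(row=2, col=0): c = -1.5000 + 0.4760i → escape time 3
(row=2, col=1): c = -1.3020 + 0.4760i → escape time 4
(row=2, col=2): c = -1.1040 + 0.4760i → escape time 5
(row=2, col=3): c = -0.9060 + 0.4760i → escape time 5
(row=2, col=4): c = -0.7080 + 0.4760i → escape time 9
(row=2, col=5): c = -0.5100 + 0.4760i → escape time 9
(row=3, col=0): c = -1.5000 + 0.2240i → escape time 5
(row=3, col=1): c = -1.3020 + 0.2240i → escape time 7
(row=3, col=2): c = -1.1040 + 0.2240i → escape time 9
(row=3, col=3): c = -0.9060 + 0.2240i → escape time 9
(row=3, col=4): c = -0.7080 + 0.2240i → escape time 9
(row=3, col=5): c = -0.5100 + 0.2240i → escape time 9
(row=4, col=0): c = -1.5000 + -0.0280i → escape time 9
(row=4, col=1): c = -1.3020 + -0.0280i → escape time 9
(row=4, col=2): c = -1.1040 + -0.0280i → escape time 9
(row=4, col=3): c = -0.9060 + -0.0280i → escape time 9
(row=4, col=4): c = -0.7080 + -0.0280i → escape time 9
(row=4, col=5): c = -0.5100 + -0.0280i → escape time 9
(row=5, col=0): c = -1.5000 + -0.2800i → escape time 5
(row=5, col=1): c = -1.3020 + -0.2800i → escape time 7
(row=5, col=2): c = -1.1040 + -0.2800i → escape time 9
(row=5, col=3): c = -0.9060 + -0.2800i → escape time 9
(row=5, col=4): c = -0.7080 + -0.2800i → escape time 9
(row=5, col=5): c = -0.5100 + -0.2800i → escape time 9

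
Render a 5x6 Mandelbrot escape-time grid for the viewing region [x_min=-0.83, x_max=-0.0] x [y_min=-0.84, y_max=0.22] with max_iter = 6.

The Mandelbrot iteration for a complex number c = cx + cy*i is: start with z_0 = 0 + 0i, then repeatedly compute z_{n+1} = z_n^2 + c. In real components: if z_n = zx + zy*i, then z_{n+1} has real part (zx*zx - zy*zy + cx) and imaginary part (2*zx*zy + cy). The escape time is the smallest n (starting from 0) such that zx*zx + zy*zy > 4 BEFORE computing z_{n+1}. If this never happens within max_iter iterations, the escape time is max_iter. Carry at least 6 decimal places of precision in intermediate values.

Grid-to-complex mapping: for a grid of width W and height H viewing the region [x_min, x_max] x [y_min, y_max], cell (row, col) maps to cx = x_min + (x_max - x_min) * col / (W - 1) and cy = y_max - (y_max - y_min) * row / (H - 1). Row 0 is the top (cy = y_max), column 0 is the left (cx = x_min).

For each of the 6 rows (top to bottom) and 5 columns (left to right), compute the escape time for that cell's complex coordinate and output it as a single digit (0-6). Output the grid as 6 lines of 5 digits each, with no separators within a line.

(row=0, col=0): c = -0.8300 + 0.2200i → escape time 6
(row=0, col=1): c = -0.6225 + 0.2200i → escape time 6
(row=0, col=2): c = -0.4150 + 0.2200i → escape time 6
(row=0, col=3): c = -0.2075 + 0.2200i → escape time 6
(row=0, col=4): c = 0.0000 + 0.2200i → escape time 6
(row=1, col=0): c = -0.8300 + 0.0080i → escape time 6
(row=1, col=1): c = -0.6225 + 0.0080i → escape time 6
(row=1, col=2): c = -0.4150 + 0.0080i → escape time 6
(row=1, col=3): c = -0.2075 + 0.0080i → escape time 6
(row=1, col=4): c = 0.0000 + 0.0080i → escape time 6
(row=2, col=0): c = -0.8300 + -0.2040i → escape time 6
(row=2, col=1): c = -0.6225 + -0.2040i → escape time 6
(row=2, col=2): c = -0.4150 + -0.2040i → escape time 6
(row=2, col=3): c = -0.2075 + -0.2040i → escape time 6
(row=2, col=4): c = 0.0000 + -0.2040i → escape time 6
(row=3, col=0): c = -0.8300 + -0.4160i → escape time 6
(row=3, col=1): c = -0.6225 + -0.4160i → escape time 6
(row=3, col=2): c = -0.4150 + -0.4160i → escape time 6
(row=3, col=3): c = -0.2075 + -0.4160i → escape time 6
(row=3, col=4): c = 0.0000 + -0.4160i → escape time 6
(row=4, col=0): c = -0.8300 + -0.6280i → escape time 5
(row=4, col=1): c = -0.6225 + -0.6280i → escape time 6
(row=4, col=2): c = -0.4150 + -0.6280i → escape time 6
(row=4, col=3): c = -0.2075 + -0.6280i → escape time 6
(row=4, col=4): c = 0.0000 + -0.6280i → escape time 6
(row=5, col=0): c = -0.8300 + -0.8400i → escape time 4
(row=5, col=1): c = -0.6225 + -0.8400i → escape time 4
(row=5, col=2): c = -0.4150 + -0.8400i → escape time 5
(row=5, col=3): c = -0.2075 + -0.8400i → escape time 6
(row=5, col=4): c = 0.0000 + -0.8400i → escape time 6

Answer: 66666
66666
66666
66666
56666
44566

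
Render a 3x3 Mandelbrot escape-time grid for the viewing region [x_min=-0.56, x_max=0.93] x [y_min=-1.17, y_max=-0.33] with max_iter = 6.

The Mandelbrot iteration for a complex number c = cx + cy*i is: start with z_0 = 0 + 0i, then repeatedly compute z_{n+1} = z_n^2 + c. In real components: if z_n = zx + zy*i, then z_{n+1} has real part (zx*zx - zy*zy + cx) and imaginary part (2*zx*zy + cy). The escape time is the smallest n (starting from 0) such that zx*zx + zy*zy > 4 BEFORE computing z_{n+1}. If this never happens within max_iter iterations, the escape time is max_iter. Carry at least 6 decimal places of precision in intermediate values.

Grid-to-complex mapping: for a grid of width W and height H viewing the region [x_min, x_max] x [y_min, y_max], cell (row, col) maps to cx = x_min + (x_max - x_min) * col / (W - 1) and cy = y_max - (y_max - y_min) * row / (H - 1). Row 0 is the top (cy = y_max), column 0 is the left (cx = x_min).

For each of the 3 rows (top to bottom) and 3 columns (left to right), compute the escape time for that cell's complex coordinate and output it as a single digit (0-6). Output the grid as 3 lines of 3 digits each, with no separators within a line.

(row=0, col=0): c = -0.5600 + -0.3300i → escape time 6
(row=0, col=1): c = 0.1850 + -0.3300i → escape time 6
(row=0, col=2): c = 0.9300 + -0.3300i → escape time 3
(row=1, col=0): c = -0.5600 + -0.7500i → escape time 6
(row=1, col=1): c = 0.1850 + -0.7500i → escape time 6
(row=1, col=2): c = 0.9300 + -0.7500i → escape time 2
(row=2, col=0): c = -0.5600 + -1.1700i → escape time 3
(row=2, col=1): c = 0.1850 + -1.1700i → escape time 3
(row=2, col=2): c = 0.9300 + -1.1700i → escape time 2

Answer: 663
662
332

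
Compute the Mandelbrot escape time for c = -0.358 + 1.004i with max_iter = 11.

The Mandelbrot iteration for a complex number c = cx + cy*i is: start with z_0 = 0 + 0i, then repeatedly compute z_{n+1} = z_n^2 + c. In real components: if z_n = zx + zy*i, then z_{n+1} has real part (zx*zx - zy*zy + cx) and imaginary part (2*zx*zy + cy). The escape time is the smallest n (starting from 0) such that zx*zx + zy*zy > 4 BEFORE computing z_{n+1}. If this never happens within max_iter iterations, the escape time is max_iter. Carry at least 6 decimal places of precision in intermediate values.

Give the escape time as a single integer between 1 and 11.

Answer: 5

Derivation:
z_0 = 0 + 0i, c = -0.3580 + 1.0040i
Iter 1: z = -0.3580 + 1.0040i, |z|^2 = 1.1362
Iter 2: z = -1.2379 + 0.2851i, |z|^2 = 1.6136
Iter 3: z = 1.0930 + 0.2981i, |z|^2 = 1.2835
Iter 4: z = 0.7477 + 1.6556i, |z|^2 = 3.3001
Iter 5: z = -2.5399 + 3.4799i, |z|^2 = 18.5610
Escaped at iteration 5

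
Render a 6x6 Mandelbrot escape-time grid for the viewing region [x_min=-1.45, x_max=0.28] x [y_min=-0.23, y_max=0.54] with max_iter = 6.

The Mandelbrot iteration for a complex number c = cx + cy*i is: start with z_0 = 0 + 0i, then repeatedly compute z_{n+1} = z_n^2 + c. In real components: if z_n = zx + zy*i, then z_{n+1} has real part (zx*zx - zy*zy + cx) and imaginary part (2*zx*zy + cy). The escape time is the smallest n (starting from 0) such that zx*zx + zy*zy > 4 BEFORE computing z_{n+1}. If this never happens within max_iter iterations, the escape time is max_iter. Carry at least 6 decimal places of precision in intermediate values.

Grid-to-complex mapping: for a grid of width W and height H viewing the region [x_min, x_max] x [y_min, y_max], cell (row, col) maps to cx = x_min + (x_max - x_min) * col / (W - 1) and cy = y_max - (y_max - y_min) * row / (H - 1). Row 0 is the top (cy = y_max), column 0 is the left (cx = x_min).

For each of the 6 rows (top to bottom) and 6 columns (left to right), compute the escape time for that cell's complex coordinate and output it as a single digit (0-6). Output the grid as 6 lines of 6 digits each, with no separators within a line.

(row=0, col=0): c = -1.4500 + 0.5400i → escape time 3
(row=0, col=1): c = -1.1040 + 0.5400i → escape time 5
(row=0, col=2): c = -0.7580 + 0.5400i → escape time 6
(row=0, col=3): c = -0.4120 + 0.5400i → escape time 6
(row=0, col=4): c = -0.0660 + 0.5400i → escape time 6
(row=0, col=5): c = 0.2800 + 0.5400i → escape time 6
(row=1, col=0): c = -1.4500 + 0.3860i → escape time 4
(row=1, col=1): c = -1.1040 + 0.3860i → escape time 6
(row=1, col=2): c = -0.7580 + 0.3860i → escape time 6
(row=1, col=3): c = -0.4120 + 0.3860i → escape time 6
(row=1, col=4): c = -0.0660 + 0.3860i → escape time 6
(row=1, col=5): c = 0.2800 + 0.3860i → escape time 6
(row=2, col=0): c = -1.4500 + 0.2320i → escape time 5
(row=2, col=1): c = -1.1040 + 0.2320i → escape time 6
(row=2, col=2): c = -0.7580 + 0.2320i → escape time 6
(row=2, col=3): c = -0.4120 + 0.2320i → escape time 6
(row=2, col=4): c = -0.0660 + 0.2320i → escape time 6
(row=2, col=5): c = 0.2800 + 0.2320i → escape time 6
(row=3, col=0): c = -1.4500 + 0.0780i → escape time 6
(row=3, col=1): c = -1.1040 + 0.0780i → escape time 6
(row=3, col=2): c = -0.7580 + 0.0780i → escape time 6
(row=3, col=3): c = -0.4120 + 0.0780i → escape time 6
(row=3, col=4): c = -0.0660 + 0.0780i → escape time 6
(row=3, col=5): c = 0.2800 + 0.0780i → escape time 6
(row=4, col=0): c = -1.4500 + -0.0760i → escape time 6
(row=4, col=1): c = -1.1040 + -0.0760i → escape time 6
(row=4, col=2): c = -0.7580 + -0.0760i → escape time 6
(row=4, col=3): c = -0.4120 + -0.0760i → escape time 6
(row=4, col=4): c = -0.0660 + -0.0760i → escape time 6
(row=4, col=5): c = 0.2800 + -0.0760i → escape time 6
(row=5, col=0): c = -1.4500 + -0.2300i → escape time 5
(row=5, col=1): c = -1.1040 + -0.2300i → escape time 6
(row=5, col=2): c = -0.7580 + -0.2300i → escape time 6
(row=5, col=3): c = -0.4120 + -0.2300i → escape time 6
(row=5, col=4): c = -0.0660 + -0.2300i → escape time 6
(row=5, col=5): c = 0.2800 + -0.2300i → escape time 6

Answer: 356666
466666
566666
666666
666666
566666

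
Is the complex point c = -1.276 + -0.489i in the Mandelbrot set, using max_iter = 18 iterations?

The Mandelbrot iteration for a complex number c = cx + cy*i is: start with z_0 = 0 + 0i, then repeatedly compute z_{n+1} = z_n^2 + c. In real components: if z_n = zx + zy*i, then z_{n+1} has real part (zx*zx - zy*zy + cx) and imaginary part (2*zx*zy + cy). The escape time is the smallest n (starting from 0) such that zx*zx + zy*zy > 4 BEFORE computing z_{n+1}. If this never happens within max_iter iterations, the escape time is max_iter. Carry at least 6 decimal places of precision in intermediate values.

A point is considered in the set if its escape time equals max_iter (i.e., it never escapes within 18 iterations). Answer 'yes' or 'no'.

Answer: no

Derivation:
z_0 = 0 + 0i, c = -1.2760 + -0.4890i
Iter 1: z = -1.2760 + -0.4890i, |z|^2 = 1.8673
Iter 2: z = 0.1131 + 0.7589i, |z|^2 = 0.5888
Iter 3: z = -1.8392 + -0.3174i, |z|^2 = 3.4834
Iter 4: z = 2.0059 + 0.6785i, |z|^2 = 4.4839
Escaped at iteration 4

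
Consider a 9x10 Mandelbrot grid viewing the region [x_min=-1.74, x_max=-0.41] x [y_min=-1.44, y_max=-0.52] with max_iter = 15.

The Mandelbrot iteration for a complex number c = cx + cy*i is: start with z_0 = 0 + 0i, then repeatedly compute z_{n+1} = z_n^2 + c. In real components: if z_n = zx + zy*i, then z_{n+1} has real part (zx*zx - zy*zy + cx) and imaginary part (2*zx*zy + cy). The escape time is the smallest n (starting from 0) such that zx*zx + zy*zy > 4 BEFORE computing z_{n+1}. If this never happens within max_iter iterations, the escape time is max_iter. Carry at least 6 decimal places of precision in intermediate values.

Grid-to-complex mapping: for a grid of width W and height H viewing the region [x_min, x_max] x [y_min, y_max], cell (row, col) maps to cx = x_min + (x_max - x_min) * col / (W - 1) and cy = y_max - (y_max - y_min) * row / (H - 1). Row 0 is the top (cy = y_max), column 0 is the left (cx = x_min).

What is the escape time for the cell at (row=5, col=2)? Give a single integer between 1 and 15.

z_0 = 0 + 0i, c = -1.4075 + -1.0311i
Iter 1: z = -1.4075 + -1.0311i, |z|^2 = 3.0442
Iter 2: z = -0.4896 + 1.8715i, |z|^2 = 3.7421
Iter 3: z = -4.6701 + -2.8638i, |z|^2 = 30.0115
Escaped at iteration 3

Answer: 3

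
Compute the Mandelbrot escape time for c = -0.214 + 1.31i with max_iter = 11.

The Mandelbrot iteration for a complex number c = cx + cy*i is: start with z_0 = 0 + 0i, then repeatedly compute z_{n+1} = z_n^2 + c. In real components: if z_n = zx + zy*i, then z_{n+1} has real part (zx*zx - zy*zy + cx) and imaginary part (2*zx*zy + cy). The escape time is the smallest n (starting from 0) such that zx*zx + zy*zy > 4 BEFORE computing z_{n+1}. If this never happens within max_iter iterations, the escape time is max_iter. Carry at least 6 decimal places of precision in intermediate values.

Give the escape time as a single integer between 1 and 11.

Answer: 2

Derivation:
z_0 = 0 + 0i, c = -0.2140 + 1.3100i
Iter 1: z = -0.2140 + 1.3100i, |z|^2 = 1.7619
Iter 2: z = -1.8843 + 0.7493i, |z|^2 = 4.1121
Escaped at iteration 2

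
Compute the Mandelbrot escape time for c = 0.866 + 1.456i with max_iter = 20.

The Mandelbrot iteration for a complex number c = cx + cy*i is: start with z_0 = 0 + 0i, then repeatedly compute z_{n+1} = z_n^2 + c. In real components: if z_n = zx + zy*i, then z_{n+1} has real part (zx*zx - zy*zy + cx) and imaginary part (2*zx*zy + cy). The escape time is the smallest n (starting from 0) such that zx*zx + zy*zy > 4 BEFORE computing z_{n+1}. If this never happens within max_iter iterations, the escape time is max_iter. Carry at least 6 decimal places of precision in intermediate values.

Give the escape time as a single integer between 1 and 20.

Answer: 2

Derivation:
z_0 = 0 + 0i, c = 0.8660 + 1.4560i
Iter 1: z = 0.8660 + 1.4560i, |z|^2 = 2.8699
Iter 2: z = -0.5040 + 3.9778i, |z|^2 = 16.0768
Escaped at iteration 2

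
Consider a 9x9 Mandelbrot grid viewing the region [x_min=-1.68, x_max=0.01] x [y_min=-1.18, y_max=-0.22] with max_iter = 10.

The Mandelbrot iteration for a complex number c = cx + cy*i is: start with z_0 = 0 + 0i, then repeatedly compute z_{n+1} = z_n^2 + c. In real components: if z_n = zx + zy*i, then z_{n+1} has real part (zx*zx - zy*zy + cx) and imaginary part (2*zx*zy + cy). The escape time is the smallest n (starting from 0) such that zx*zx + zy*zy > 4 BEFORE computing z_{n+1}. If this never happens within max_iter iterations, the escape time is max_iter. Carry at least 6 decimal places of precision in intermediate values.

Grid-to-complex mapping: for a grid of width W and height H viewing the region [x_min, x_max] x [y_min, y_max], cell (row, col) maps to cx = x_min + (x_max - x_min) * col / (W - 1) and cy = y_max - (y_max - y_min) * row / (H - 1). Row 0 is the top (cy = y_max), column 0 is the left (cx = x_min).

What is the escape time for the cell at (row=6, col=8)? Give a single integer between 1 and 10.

Answer: 7

Derivation:
z_0 = 0 + 0i, c = 0.0100 + -0.9400i
Iter 1: z = 0.0100 + -0.9400i, |z|^2 = 0.8837
Iter 2: z = -0.8735 + -0.9588i, |z|^2 = 1.6823
Iter 3: z = -0.1463 + 0.7350i, |z|^2 = 0.5617
Iter 4: z = -0.5089 + -1.1551i, |z|^2 = 1.5931
Iter 5: z = -1.0652 + 0.2355i, |z|^2 = 1.1902
Iter 6: z = 1.0892 + -1.4418i, |z|^2 = 3.2652
Iter 7: z = -0.8823 + -4.0809i, |z|^2 = 17.4319
Escaped at iteration 7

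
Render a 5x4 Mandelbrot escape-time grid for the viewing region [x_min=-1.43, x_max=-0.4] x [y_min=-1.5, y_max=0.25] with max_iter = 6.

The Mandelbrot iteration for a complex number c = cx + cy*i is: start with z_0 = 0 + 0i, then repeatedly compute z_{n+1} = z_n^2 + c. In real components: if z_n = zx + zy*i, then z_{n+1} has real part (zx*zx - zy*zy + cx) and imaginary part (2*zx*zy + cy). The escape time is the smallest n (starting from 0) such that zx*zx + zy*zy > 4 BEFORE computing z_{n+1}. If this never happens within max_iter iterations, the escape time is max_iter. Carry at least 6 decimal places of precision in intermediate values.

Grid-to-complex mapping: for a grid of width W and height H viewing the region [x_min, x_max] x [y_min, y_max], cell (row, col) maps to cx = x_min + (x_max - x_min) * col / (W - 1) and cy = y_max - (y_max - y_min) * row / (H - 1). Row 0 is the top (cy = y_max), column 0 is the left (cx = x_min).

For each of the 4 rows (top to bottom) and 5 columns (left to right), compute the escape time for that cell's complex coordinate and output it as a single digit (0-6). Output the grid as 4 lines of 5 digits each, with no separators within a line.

Answer: 56666
56666
33345
12222

Derivation:
(row=0, col=0): c = -1.4300 + 0.2500i → escape time 5
(row=0, col=1): c = -1.1725 + 0.2500i → escape time 6
(row=0, col=2): c = -0.9150 + 0.2500i → escape time 6
(row=0, col=3): c = -0.6575 + 0.2500i → escape time 6
(row=0, col=4): c = -0.4000 + 0.2500i → escape time 6
(row=1, col=0): c = -1.4300 + -0.3333i → escape time 5
(row=1, col=1): c = -1.1725 + -0.3333i → escape time 6
(row=1, col=2): c = -0.9150 + -0.3333i → escape time 6
(row=1, col=3): c = -0.6575 + -0.3333i → escape time 6
(row=1, col=4): c = -0.4000 + -0.3333i → escape time 6
(row=2, col=0): c = -1.4300 + -0.9167i → escape time 3
(row=2, col=1): c = -1.1725 + -0.9167i → escape time 3
(row=2, col=2): c = -0.9150 + -0.9167i → escape time 3
(row=2, col=3): c = -0.6575 + -0.9167i → escape time 4
(row=2, col=4): c = -0.4000 + -0.9167i → escape time 5
(row=3, col=0): c = -1.4300 + -1.5000i → escape time 1
(row=3, col=1): c = -1.1725 + -1.5000i → escape time 2
(row=3, col=2): c = -0.9150 + -1.5000i → escape time 2
(row=3, col=3): c = -0.6575 + -1.5000i → escape time 2
(row=3, col=4): c = -0.4000 + -1.5000i → escape time 2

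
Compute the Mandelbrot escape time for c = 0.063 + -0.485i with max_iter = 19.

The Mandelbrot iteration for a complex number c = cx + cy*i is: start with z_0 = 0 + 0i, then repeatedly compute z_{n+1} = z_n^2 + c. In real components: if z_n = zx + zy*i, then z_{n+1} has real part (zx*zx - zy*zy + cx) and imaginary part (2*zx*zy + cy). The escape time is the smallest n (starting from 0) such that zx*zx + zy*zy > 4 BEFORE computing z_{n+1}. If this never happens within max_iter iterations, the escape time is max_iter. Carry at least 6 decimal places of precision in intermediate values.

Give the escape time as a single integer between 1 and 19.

Answer: 19

Derivation:
z_0 = 0 + 0i, c = 0.0630 + -0.4850i
Iter 1: z = 0.0630 + -0.4850i, |z|^2 = 0.2392
Iter 2: z = -0.1683 + -0.5461i, |z|^2 = 0.3265
Iter 3: z = -0.2069 + -0.3012i, |z|^2 = 0.1336
Iter 4: z = 0.0151 + -0.3603i, |z|^2 = 0.1301
Iter 5: z = -0.0666 + -0.4959i, |z|^2 = 0.2503
Iter 6: z = -0.1784 + -0.4189i, |z|^2 = 0.2074
Iter 7: z = -0.0807 + -0.3355i, |z|^2 = 0.1191
Iter 8: z = -0.0430 + -0.4309i, |z|^2 = 0.1875
Iter 9: z = -0.1208 + -0.4479i, |z|^2 = 0.2152
Iter 10: z = -0.1230 + -0.3768i, |z|^2 = 0.1571
Iter 11: z = -0.0638 + -0.3923i, |z|^2 = 0.1580
Iter 12: z = -0.0868 + -0.4349i, |z|^2 = 0.1967
Iter 13: z = -0.1186 + -0.4095i, |z|^2 = 0.1817
Iter 14: z = -0.0906 + -0.3879i, |z|^2 = 0.1586
Iter 15: z = -0.0792 + -0.4147i, |z|^2 = 0.1783
Iter 16: z = -0.1027 + -0.4193i, |z|^2 = 0.1864
Iter 17: z = -0.1023 + -0.3989i, |z|^2 = 0.1696
Iter 18: z = -0.0856 + -0.4034i, |z|^2 = 0.1701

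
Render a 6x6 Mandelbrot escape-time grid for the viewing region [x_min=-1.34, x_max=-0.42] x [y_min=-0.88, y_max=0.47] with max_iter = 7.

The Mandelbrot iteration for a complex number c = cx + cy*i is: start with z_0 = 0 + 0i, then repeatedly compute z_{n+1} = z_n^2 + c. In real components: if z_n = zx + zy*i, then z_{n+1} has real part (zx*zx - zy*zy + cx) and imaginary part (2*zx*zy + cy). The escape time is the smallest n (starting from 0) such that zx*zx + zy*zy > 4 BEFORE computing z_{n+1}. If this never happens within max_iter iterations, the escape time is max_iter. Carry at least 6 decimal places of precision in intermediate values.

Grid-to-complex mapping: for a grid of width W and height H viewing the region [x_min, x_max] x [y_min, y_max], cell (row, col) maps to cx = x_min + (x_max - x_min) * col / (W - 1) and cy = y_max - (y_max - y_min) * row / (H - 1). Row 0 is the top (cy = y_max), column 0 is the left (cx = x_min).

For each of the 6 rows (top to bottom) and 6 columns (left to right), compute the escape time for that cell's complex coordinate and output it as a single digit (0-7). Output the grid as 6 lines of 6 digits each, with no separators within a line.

Answer: 455677
777777
777777
677777
344577
333445

Derivation:
(row=0, col=0): c = -1.3400 + 0.4700i → escape time 4
(row=0, col=1): c = -1.1560 + 0.4700i → escape time 5
(row=0, col=2): c = -0.9720 + 0.4700i → escape time 5
(row=0, col=3): c = -0.7880 + 0.4700i → escape time 6
(row=0, col=4): c = -0.6040 + 0.4700i → escape time 7
(row=0, col=5): c = -0.4200 + 0.4700i → escape time 7
(row=1, col=0): c = -1.3400 + 0.2000i → escape time 7
(row=1, col=1): c = -1.1560 + 0.2000i → escape time 7
(row=1, col=2): c = -0.9720 + 0.2000i → escape time 7
(row=1, col=3): c = -0.7880 + 0.2000i → escape time 7
(row=1, col=4): c = -0.6040 + 0.2000i → escape time 7
(row=1, col=5): c = -0.4200 + 0.2000i → escape time 7
(row=2, col=0): c = -1.3400 + -0.0700i → escape time 7
(row=2, col=1): c = -1.1560 + -0.0700i → escape time 7
(row=2, col=2): c = -0.9720 + -0.0700i → escape time 7
(row=2, col=3): c = -0.7880 + -0.0700i → escape time 7
(row=2, col=4): c = -0.6040 + -0.0700i → escape time 7
(row=2, col=5): c = -0.4200 + -0.0700i → escape time 7
(row=3, col=0): c = -1.3400 + -0.3400i → escape time 6
(row=3, col=1): c = -1.1560 + -0.3400i → escape time 7
(row=3, col=2): c = -0.9720 + -0.3400i → escape time 7
(row=3, col=3): c = -0.7880 + -0.3400i → escape time 7
(row=3, col=4): c = -0.6040 + -0.3400i → escape time 7
(row=3, col=5): c = -0.4200 + -0.3400i → escape time 7
(row=4, col=0): c = -1.3400 + -0.6100i → escape time 3
(row=4, col=1): c = -1.1560 + -0.6100i → escape time 4
(row=4, col=2): c = -0.9720 + -0.6100i → escape time 4
(row=4, col=3): c = -0.7880 + -0.6100i → escape time 5
(row=4, col=4): c = -0.6040 + -0.6100i → escape time 7
(row=4, col=5): c = -0.4200 + -0.6100i → escape time 7
(row=5, col=0): c = -1.3400 + -0.8800i → escape time 3
(row=5, col=1): c = -1.1560 + -0.8800i → escape time 3
(row=5, col=2): c = -0.9720 + -0.8800i → escape time 3
(row=5, col=3): c = -0.7880 + -0.8800i → escape time 4
(row=5, col=4): c = -0.6040 + -0.8800i → escape time 4
(row=5, col=5): c = -0.4200 + -0.8800i → escape time 5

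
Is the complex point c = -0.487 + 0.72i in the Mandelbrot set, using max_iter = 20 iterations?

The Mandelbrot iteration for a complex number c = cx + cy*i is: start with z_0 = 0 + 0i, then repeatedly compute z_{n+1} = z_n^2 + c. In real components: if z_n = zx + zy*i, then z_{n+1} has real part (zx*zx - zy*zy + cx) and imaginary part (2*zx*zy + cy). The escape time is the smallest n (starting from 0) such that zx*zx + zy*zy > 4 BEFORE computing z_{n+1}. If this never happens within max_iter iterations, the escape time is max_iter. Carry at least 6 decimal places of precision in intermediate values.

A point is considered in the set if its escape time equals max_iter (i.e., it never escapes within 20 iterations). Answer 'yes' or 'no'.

Answer: no

Derivation:
z_0 = 0 + 0i, c = -0.4870 + 0.7200i
Iter 1: z = -0.4870 + 0.7200i, |z|^2 = 0.7556
Iter 2: z = -0.7682 + 0.0187i, |z|^2 = 0.5905
Iter 3: z = 0.1028 + 0.6912i, |z|^2 = 0.4884
Iter 4: z = -0.9542 + 0.8622i, |z|^2 = 1.6539
Iter 5: z = -0.3198 + -0.9254i, |z|^2 = 0.9586
Iter 6: z = -1.2411 + 1.3118i, |z|^2 = 3.2612
Iter 7: z = -0.6674 + -2.5362i, |z|^2 = 6.8778
Escaped at iteration 7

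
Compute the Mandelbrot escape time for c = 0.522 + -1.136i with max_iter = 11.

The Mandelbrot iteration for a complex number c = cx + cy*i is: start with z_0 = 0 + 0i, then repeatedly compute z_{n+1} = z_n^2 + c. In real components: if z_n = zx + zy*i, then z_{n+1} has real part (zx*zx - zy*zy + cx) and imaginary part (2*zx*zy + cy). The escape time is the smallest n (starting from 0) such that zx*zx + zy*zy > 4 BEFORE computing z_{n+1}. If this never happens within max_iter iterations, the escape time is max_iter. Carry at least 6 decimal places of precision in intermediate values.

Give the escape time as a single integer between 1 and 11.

z_0 = 0 + 0i, c = 0.5220 + -1.1360i
Iter 1: z = 0.5220 + -1.1360i, |z|^2 = 1.5630
Iter 2: z = -0.4960 + -2.3220i, |z|^2 = 5.6376
Escaped at iteration 2

Answer: 2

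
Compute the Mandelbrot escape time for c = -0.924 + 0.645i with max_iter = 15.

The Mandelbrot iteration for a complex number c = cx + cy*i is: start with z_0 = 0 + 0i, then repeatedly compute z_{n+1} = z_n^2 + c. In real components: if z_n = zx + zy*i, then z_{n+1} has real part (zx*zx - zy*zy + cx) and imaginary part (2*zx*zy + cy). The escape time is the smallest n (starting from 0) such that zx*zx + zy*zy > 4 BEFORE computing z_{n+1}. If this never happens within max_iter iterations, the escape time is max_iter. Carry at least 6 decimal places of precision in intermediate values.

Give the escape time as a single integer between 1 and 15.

z_0 = 0 + 0i, c = -0.9240 + 0.6450i
Iter 1: z = -0.9240 + 0.6450i, |z|^2 = 1.2698
Iter 2: z = -0.4862 + -0.5470i, |z|^2 = 0.5356
Iter 3: z = -0.9867 + 1.1769i, |z|^2 = 2.3588
Iter 4: z = -1.3355 + -1.6776i, |z|^2 = 4.5979
Escaped at iteration 4

Answer: 4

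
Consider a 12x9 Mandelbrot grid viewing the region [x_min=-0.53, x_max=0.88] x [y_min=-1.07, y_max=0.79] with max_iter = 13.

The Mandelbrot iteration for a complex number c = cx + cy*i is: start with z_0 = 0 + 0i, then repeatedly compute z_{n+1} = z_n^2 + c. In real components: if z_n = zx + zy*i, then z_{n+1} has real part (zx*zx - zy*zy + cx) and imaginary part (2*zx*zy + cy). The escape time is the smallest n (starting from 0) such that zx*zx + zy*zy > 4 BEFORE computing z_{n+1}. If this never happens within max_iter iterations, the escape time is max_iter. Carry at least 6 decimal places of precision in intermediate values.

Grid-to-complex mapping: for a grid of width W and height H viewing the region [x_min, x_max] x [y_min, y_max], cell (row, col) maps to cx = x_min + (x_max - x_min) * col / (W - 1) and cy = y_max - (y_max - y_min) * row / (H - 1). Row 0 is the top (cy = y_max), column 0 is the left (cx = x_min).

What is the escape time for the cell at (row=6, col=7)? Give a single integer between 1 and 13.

Answer: 13

Derivation:
z_0 = 0 + 0i, c = 0.3673 + -0.6050i
Iter 1: z = 0.3673 + -0.6050i, |z|^2 = 0.5009
Iter 2: z = 0.1361 + -1.0494i, |z|^2 = 1.1198
Iter 3: z = -0.7154 + -0.8907i, |z|^2 = 1.3052
Iter 4: z = 0.0857 + 0.6695i, |z|^2 = 0.4556
Iter 5: z = -0.0736 + -0.4902i, |z|^2 = 0.2457
Iter 6: z = 0.1324 + -0.5328i, |z|^2 = 0.3014
Iter 7: z = 0.1009 + -0.7461i, |z|^2 = 0.5668
Iter 8: z = -0.1792 + -0.7556i, |z|^2 = 0.6030
Iter 9: z = -0.1715 + -0.3342i, |z|^2 = 0.1411
Iter 10: z = 0.2850 + -0.4904i, |z|^2 = 0.3217
Iter 11: z = 0.2080 + -0.8845i, |z|^2 = 0.8256
Iter 12: z = -0.3718 + -0.9730i, |z|^2 = 1.0849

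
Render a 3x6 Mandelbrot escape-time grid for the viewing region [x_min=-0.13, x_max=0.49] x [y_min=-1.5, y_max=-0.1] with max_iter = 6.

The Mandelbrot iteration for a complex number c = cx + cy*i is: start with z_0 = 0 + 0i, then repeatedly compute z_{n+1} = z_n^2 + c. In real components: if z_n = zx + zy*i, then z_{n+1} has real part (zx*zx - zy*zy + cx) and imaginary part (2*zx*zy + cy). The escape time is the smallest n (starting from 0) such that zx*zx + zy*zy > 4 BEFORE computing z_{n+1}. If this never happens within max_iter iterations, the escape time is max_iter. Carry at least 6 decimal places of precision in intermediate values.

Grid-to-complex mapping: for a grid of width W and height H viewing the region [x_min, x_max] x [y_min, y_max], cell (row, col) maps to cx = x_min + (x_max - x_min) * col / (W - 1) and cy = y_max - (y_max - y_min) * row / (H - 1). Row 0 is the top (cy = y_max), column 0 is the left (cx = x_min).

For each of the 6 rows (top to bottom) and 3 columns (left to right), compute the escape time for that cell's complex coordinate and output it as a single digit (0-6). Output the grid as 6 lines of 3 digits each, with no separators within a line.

(row=0, col=0): c = -0.1300 + -0.1000i → escape time 6
(row=0, col=1): c = 0.1800 + -0.1000i → escape time 6
(row=0, col=2): c = 0.4900 + -0.1000i → escape time 5
(row=1, col=0): c = -0.1300 + -0.3800i → escape time 6
(row=1, col=1): c = 0.1800 + -0.3800i → escape time 6
(row=1, col=2): c = 0.4900 + -0.3800i → escape time 6
(row=2, col=0): c = -0.1300 + -0.6600i → escape time 6
(row=2, col=1): c = 0.1800 + -0.6600i → escape time 6
(row=2, col=2): c = 0.4900 + -0.6600i → escape time 4
(row=3, col=0): c = -0.1300 + -0.9400i → escape time 6
(row=3, col=1): c = 0.1800 + -0.9400i → escape time 4
(row=3, col=2): c = 0.4900 + -0.9400i → escape time 3
(row=4, col=0): c = -0.1300 + -1.2200i → escape time 3
(row=4, col=1): c = 0.1800 + -1.2200i → escape time 2
(row=4, col=2): c = 0.4900 + -1.2200i → escape time 2
(row=5, col=0): c = -0.1300 + -1.5000i → escape time 2
(row=5, col=1): c = 0.1800 + -1.5000i → escape time 2
(row=5, col=2): c = 0.4900 + -1.5000i → escape time 2

Answer: 665
666
664
643
322
222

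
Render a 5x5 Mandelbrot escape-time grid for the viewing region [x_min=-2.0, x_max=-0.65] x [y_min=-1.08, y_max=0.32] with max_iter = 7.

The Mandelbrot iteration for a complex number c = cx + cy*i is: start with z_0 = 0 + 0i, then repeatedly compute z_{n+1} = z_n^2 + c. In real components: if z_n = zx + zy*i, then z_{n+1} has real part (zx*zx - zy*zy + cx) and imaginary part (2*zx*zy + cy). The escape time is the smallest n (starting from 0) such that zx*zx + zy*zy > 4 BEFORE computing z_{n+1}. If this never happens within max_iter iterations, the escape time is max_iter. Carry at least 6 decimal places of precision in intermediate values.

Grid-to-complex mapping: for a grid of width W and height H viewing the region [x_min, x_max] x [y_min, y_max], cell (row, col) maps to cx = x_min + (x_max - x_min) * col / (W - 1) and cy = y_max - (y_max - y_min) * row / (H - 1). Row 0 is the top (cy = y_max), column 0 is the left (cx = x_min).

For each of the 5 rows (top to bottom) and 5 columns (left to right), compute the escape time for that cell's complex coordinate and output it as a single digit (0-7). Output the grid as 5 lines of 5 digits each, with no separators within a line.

(row=0, col=0): c = -2.0000 + 0.3200i → escape time 1
(row=0, col=1): c = -1.6625 + 0.3200i → escape time 4
(row=0, col=2): c = -1.3250 + 0.3200i → escape time 6
(row=0, col=3): c = -0.9875 + 0.3200i → escape time 7
(row=0, col=4): c = -0.6500 + 0.3200i → escape time 7
(row=1, col=0): c = -2.0000 + -0.0300i → escape time 1
(row=1, col=1): c = -1.6625 + -0.0300i → escape time 7
(row=1, col=2): c = -1.3250 + -0.0300i → escape time 7
(row=1, col=3): c = -0.9875 + -0.0300i → escape time 7
(row=1, col=4): c = -0.6500 + -0.0300i → escape time 7
(row=2, col=0): c = -2.0000 + -0.3800i → escape time 1
(row=2, col=1): c = -1.6625 + -0.3800i → escape time 3
(row=2, col=2): c = -1.3250 + -0.3800i → escape time 6
(row=2, col=3): c = -0.9875 + -0.3800i → escape time 7
(row=2, col=4): c = -0.6500 + -0.3800i → escape time 7
(row=3, col=0): c = -2.0000 + -0.7300i → escape time 1
(row=3, col=1): c = -1.6625 + -0.7300i → escape time 3
(row=3, col=2): c = -1.3250 + -0.7300i → escape time 3
(row=3, col=3): c = -0.9875 + -0.7300i → escape time 4
(row=3, col=4): c = -0.6500 + -0.7300i → escape time 5
(row=4, col=0): c = -2.0000 + -1.0800i → escape time 1
(row=4, col=1): c = -1.6625 + -1.0800i → escape time 2
(row=4, col=2): c = -1.3250 + -1.0800i → escape time 3
(row=4, col=3): c = -0.9875 + -1.0800i → escape time 3
(row=4, col=4): c = -0.6500 + -1.0800i → escape time 3

Answer: 14677
17777
13677
13345
12333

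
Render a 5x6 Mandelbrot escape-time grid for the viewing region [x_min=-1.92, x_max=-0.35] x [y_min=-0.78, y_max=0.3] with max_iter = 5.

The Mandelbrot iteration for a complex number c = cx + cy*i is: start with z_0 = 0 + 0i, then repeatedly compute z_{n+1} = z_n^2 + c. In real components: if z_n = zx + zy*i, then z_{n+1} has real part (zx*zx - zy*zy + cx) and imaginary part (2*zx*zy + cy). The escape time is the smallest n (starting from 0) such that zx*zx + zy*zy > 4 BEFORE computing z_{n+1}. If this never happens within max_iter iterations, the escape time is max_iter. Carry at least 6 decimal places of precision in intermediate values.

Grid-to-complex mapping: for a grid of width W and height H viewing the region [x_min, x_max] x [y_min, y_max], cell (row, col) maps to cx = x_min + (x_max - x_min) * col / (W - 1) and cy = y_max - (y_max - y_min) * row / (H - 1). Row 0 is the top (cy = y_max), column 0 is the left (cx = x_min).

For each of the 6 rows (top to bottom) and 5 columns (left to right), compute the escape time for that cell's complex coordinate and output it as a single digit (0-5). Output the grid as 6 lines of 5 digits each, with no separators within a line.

(row=0, col=0): c = -1.9200 + 0.3000i → escape time 3
(row=0, col=1): c = -1.5275 + 0.3000i → escape time 5
(row=0, col=2): c = -1.1350 + 0.3000i → escape time 5
(row=0, col=3): c = -0.7425 + 0.3000i → escape time 5
(row=0, col=4): c = -0.3500 + 0.3000i → escape time 5
(row=1, col=0): c = -1.9200 + 0.0840i → escape time 4
(row=1, col=1): c = -1.5275 + 0.0840i → escape time 5
(row=1, col=2): c = -1.1350 + 0.0840i → escape time 5
(row=1, col=3): c = -0.7425 + 0.0840i → escape time 5
(row=1, col=4): c = -0.3500 + 0.0840i → escape time 5
(row=2, col=0): c = -1.9200 + -0.1320i → escape time 4
(row=2, col=1): c = -1.5275 + -0.1320i → escape time 5
(row=2, col=2): c = -1.1350 + -0.1320i → escape time 5
(row=2, col=3): c = -0.7425 + -0.1320i → escape time 5
(row=2, col=4): c = -0.3500 + -0.1320i → escape time 5
(row=3, col=0): c = -1.9200 + -0.3480i → escape time 3
(row=3, col=1): c = -1.5275 + -0.3480i → escape time 4
(row=3, col=2): c = -1.1350 + -0.3480i → escape time 5
(row=3, col=3): c = -0.7425 + -0.3480i → escape time 5
(row=3, col=4): c = -0.3500 + -0.3480i → escape time 5
(row=4, col=0): c = -1.9200 + -0.5640i → escape time 1
(row=4, col=1): c = -1.5275 + -0.5640i → escape time 3
(row=4, col=2): c = -1.1350 + -0.5640i → escape time 4
(row=4, col=3): c = -0.7425 + -0.5640i → escape time 5
(row=4, col=4): c = -0.3500 + -0.5640i → escape time 5
(row=5, col=0): c = -1.9200 + -0.7800i → escape time 1
(row=5, col=1): c = -1.5275 + -0.7800i → escape time 3
(row=5, col=2): c = -1.1350 + -0.7800i → escape time 3
(row=5, col=3): c = -0.7425 + -0.7800i → escape time 4
(row=5, col=4): c = -0.3500 + -0.7800i → escape time 5

Answer: 35555
45555
45555
34555
13455
13345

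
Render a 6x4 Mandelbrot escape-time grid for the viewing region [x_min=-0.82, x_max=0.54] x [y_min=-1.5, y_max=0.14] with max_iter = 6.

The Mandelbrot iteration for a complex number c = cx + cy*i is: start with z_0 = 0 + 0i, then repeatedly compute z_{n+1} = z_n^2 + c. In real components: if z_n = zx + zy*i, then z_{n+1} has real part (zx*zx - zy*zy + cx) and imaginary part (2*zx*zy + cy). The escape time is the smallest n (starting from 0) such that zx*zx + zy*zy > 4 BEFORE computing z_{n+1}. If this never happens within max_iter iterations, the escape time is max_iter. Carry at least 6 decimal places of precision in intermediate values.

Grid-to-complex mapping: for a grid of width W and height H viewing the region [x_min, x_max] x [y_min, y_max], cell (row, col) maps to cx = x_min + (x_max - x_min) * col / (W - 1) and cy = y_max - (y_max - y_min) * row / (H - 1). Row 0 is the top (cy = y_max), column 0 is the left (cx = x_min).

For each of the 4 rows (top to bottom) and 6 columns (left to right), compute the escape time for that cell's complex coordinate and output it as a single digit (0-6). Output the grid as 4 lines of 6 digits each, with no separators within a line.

(row=0, col=0): c = -0.8200 + 0.1400i → escape time 6
(row=0, col=1): c = -0.5480 + 0.1400i → escape time 6
(row=0, col=2): c = -0.2760 + 0.1400i → escape time 6
(row=0, col=3): c = -0.0040 + 0.1400i → escape time 6
(row=0, col=4): c = 0.2680 + 0.1400i → escape time 6
(row=0, col=5): c = 0.5400 + 0.1400i → escape time 4
(row=1, col=0): c = -0.8200 + -0.4067i → escape time 6
(row=1, col=1): c = -0.5480 + -0.4067i → escape time 6
(row=1, col=2): c = -0.2760 + -0.4067i → escape time 6
(row=1, col=3): c = -0.0040 + -0.4067i → escape time 6
(row=1, col=4): c = 0.2680 + -0.4067i → escape time 6
(row=1, col=5): c = 0.5400 + -0.4067i → escape time 4
(row=2, col=0): c = -0.8200 + -0.9533i → escape time 3
(row=2, col=1): c = -0.5480 + -0.9533i → escape time 4
(row=2, col=2): c = -0.2760 + -0.9533i → escape time 6
(row=2, col=3): c = -0.0040 + -0.9533i → escape time 6
(row=2, col=4): c = 0.2680 + -0.9533i → escape time 4
(row=2, col=5): c = 0.5400 + -0.9533i → escape time 3
(row=3, col=0): c = -0.8200 + -1.5000i → escape time 2
(row=3, col=1): c = -0.5480 + -1.5000i → escape time 2
(row=3, col=2): c = -0.2760 + -1.5000i → escape time 2
(row=3, col=3): c = -0.0040 + -1.5000i → escape time 2
(row=3, col=4): c = 0.2680 + -1.5000i → escape time 2
(row=3, col=5): c = 0.5400 + -1.5000i → escape time 2

Answer: 666664
666664
346643
222222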